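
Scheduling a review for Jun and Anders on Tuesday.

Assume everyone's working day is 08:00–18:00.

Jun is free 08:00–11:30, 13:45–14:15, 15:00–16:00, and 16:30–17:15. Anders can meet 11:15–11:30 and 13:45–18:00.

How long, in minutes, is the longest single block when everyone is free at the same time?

Jun ∩ Anders: 11:15–11:30, 13:45–14:15, 15:00–16:00, 16:30–17:15.
Common window lengths: 15, 30, 60, 45 min; longest is 60.

60 minutes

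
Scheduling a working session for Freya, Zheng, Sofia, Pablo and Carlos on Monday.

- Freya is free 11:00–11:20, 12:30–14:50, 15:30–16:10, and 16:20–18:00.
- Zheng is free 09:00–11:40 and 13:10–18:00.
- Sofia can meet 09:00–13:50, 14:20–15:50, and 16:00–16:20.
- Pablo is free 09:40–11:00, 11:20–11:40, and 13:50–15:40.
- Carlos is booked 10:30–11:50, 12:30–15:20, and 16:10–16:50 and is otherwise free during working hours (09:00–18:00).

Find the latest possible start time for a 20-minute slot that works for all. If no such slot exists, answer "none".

Carlos free within 09:00–18:00: 09:00–10:30, 11:50–12:30, 15:20–16:10, 16:50–18:00.
Freya ∩ Zheng: 11:00–11:20, 13:10–14:50, 15:30–16:10, 16:20–18:00.
Freya ∩ Zheng ∩ Sofia: 11:00–11:20, 13:10–13:50, 14:20–14:50, 15:30–15:50, 16:00–16:10.
Freya ∩ Zheng ∩ Sofia ∩ Pablo: 14:20–14:50, 15:30–15:40.
Freya ∩ Zheng ∩ Sofia ∩ Pablo ∩ Carlos: 15:30–15:40.
Windows ≥ 20 min: (none).

none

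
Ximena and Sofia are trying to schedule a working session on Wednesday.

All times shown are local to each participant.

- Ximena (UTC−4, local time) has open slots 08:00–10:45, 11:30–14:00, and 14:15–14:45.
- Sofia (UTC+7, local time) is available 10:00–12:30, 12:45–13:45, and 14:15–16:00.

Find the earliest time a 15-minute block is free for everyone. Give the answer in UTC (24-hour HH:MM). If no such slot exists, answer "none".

none

Ximena → UTC: 12:00–14:45, 15:30–18:00, 18:15–18:45.
Sofia → UTC: 03:00–05:30, 05:45–06:45, 07:15–09:00.
Ximena ∩ Sofia: (none).
Windows ≥ 15 min: (none).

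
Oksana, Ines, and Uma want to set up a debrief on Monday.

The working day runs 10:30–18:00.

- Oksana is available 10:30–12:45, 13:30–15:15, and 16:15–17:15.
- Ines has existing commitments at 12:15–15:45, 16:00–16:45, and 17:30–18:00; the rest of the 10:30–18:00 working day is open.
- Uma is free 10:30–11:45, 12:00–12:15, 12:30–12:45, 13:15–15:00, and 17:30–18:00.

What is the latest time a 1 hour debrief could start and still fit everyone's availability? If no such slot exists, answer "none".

10:45

Ines free within 10:30–18:00: 10:30–12:15, 15:45–16:00, 16:45–17:30.
Oksana ∩ Ines: 10:30–12:15, 16:45–17:15.
Oksana ∩ Ines ∩ Uma: 10:30–11:45, 12:00–12:15.
Windows ≥ 60 min: 10:30–11:45.
Latest start in the last window 10:30–11:45 is 11:45 − 60 min = 10:45.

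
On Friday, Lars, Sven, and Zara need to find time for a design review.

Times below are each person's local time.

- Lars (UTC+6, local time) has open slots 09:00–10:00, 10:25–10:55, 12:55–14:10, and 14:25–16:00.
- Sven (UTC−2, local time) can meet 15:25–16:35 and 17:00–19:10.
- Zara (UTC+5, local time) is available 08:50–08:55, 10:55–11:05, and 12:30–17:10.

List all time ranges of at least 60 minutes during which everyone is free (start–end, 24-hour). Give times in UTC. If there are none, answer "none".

Lars → UTC: 03:00–04:00, 04:25–04:55, 06:55–08:10, 08:25–10:00.
Sven → UTC: 17:25–18:35, 19:00–21:10.
Zara → UTC: 03:50–03:55, 05:55–06:05, 07:30–12:10.
Lars ∩ Sven: (none).
Lars ∩ Sven ∩ Zara: (none).
Windows ≥ 60 min: (none).

none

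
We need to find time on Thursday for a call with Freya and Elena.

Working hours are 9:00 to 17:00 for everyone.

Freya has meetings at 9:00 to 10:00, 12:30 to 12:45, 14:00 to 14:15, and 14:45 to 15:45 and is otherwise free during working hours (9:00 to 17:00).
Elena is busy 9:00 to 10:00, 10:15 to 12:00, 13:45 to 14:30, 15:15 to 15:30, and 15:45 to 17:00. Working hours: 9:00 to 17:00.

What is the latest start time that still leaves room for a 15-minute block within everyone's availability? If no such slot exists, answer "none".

14:30

Freya free within 09:00–17:00: 10:00–12:30, 12:45–14:00, 14:15–14:45, 15:45–17:00.
Elena free within 09:00–17:00: 10:00–10:15, 12:00–13:45, 14:30–15:15, 15:30–15:45.
Freya ∩ Elena: 10:00–10:15, 12:00–12:30, 12:45–13:45, 14:30–14:45.
Windows ≥ 15 min: 10:00–10:15, 12:00–12:30, 12:45–13:45, 14:30–14:45.
Latest start in the last window 14:30–14:45 is 14:45 − 15 min = 14:30.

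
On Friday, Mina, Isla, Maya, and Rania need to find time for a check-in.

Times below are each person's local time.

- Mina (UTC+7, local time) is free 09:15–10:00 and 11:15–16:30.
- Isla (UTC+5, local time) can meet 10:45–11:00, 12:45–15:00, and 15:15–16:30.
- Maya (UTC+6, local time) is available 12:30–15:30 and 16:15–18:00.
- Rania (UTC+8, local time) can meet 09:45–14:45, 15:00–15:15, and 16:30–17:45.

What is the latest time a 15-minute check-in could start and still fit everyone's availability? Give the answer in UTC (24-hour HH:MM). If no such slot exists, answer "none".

09:15

Mina → UTC: 02:15–03:00, 04:15–09:30.
Isla → UTC: 05:45–06:00, 07:45–10:00, 10:15–11:30.
Maya → UTC: 06:30–09:30, 10:15–12:00.
Rania → UTC: 01:45–06:45, 07:00–07:15, 08:30–09:45.
Mina ∩ Isla: 05:45–06:00, 07:45–09:30.
Mina ∩ Isla ∩ Maya: 07:45–09:30.
Mina ∩ Isla ∩ Maya ∩ Rania: 08:30–09:30.
Windows ≥ 15 min: 08:30–09:30.
Latest start in the last window 08:30–09:30 is 09:30 − 15 min = 09:15.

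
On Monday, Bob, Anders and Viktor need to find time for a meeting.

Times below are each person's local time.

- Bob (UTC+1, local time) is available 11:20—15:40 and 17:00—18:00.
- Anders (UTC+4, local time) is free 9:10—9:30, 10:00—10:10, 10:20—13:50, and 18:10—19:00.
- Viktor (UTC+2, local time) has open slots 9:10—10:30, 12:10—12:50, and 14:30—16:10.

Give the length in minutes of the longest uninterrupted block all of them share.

0 minutes

Bob → UTC: 10:20–14:40, 16:00–17:00.
Anders → UTC: 05:10–05:30, 06:00–06:10, 06:20–09:50, 14:10–15:00.
Viktor → UTC: 07:10–08:30, 10:10–10:50, 12:30–14:10.
Bob ∩ Anders: 14:10–14:40.
Bob ∩ Anders ∩ Viktor: (none).
No common window.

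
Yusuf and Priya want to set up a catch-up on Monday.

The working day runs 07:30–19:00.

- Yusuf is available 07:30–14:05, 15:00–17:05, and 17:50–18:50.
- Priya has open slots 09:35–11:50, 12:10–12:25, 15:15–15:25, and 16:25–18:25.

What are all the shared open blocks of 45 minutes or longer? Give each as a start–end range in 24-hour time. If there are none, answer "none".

09:35–11:50

Yusuf ∩ Priya: 09:35–11:50, 12:10–12:25, 15:15–15:25, 16:25–17:05, 17:50–18:25.
Windows ≥ 45 min: 09:35–11:50.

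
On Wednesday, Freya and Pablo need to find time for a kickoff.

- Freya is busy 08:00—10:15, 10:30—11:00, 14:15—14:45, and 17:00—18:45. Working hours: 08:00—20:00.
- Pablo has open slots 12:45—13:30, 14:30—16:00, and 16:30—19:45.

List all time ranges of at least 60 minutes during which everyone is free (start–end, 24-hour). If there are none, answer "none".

14:45–16:00, 18:45–19:45

Freya free within 08:00–20:00: 10:15–10:30, 11:00–14:15, 14:45–17:00, 18:45–20:00.
Freya ∩ Pablo: 12:45–13:30, 14:45–16:00, 16:30–17:00, 18:45–19:45.
Windows ≥ 60 min: 14:45–16:00, 18:45–19:45.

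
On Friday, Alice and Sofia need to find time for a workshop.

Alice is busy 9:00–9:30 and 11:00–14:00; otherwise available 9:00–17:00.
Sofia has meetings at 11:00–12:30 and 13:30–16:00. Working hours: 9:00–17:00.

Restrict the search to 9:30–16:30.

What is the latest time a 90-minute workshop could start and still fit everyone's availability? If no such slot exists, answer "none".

Alice free within 09:00–17:00: 09:30–11:00, 14:00–17:00.
Sofia free within 09:00–17:00: 09:00–11:00, 12:30–13:30, 16:00–17:00.
Alice ∩ Sofia: 09:30–11:00, 16:00–17:00.
Restricted to 09:30–16:30: 09:30–11:00, 16:00–16:30.
Windows ≥ 90 min: 09:30–11:00.
Latest start in the last window 09:30–11:00 is 11:00 − 90 min = 09:30.

09:30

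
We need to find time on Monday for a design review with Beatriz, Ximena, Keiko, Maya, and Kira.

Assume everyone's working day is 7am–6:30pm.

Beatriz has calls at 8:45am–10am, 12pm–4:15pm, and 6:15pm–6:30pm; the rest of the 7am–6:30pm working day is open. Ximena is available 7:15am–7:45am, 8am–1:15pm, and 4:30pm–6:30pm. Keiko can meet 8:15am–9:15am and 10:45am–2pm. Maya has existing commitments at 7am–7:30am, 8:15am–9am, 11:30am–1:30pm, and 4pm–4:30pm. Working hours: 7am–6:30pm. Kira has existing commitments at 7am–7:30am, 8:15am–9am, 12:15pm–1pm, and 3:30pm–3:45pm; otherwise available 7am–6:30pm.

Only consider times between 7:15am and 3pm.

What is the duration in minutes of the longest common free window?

45 minutes

Beatriz free within 07:00–18:30: 07:00–08:45, 10:00–12:00, 16:15–18:15.
Maya free within 07:00–18:30: 07:30–08:15, 09:00–11:30, 13:30–16:00, 16:30–18:30.
Kira free within 07:00–18:30: 07:30–08:15, 09:00–12:15, 13:00–15:30, 15:45–18:30.
Beatriz ∩ Ximena: 07:15–07:45, 08:00–08:45, 10:00–12:00, 16:30–18:15.
Beatriz ∩ Ximena ∩ Keiko: 08:15–08:45, 10:45–12:00.
Beatriz ∩ Ximena ∩ Keiko ∩ Maya: 10:45–11:30.
Beatriz ∩ Ximena ∩ Keiko ∩ Maya ∩ Kira: 10:45–11:30.
Restricted to 07:15–15:00: 10:45–11:30.
Single common window of 45 minutes.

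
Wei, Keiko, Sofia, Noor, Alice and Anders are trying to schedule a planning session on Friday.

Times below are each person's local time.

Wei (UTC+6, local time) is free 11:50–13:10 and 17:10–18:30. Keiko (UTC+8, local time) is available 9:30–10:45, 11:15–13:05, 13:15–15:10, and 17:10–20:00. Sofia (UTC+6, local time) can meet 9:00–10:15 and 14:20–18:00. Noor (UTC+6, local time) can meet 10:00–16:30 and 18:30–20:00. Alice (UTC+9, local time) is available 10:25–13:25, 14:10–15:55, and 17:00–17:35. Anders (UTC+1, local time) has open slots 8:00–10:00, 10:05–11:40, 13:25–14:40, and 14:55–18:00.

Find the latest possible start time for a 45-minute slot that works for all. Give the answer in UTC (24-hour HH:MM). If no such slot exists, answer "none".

Wei → UTC: 05:50–07:10, 11:10–12:30.
Keiko → UTC: 01:30–02:45, 03:15–05:05, 05:15–07:10, 09:10–12:00.
Sofia → UTC: 03:00–04:15, 08:20–12:00.
Noor → UTC: 04:00–10:30, 12:30–14:00.
Alice → UTC: 01:25–04:25, 05:10–06:55, 08:00–08:35.
Anders → UTC: 07:00–09:00, 09:05–10:40, 12:25–13:40, 13:55–17:00.
Wei ∩ Keiko: 05:50–07:10, 11:10–12:00.
Wei ∩ Keiko ∩ Sofia: 11:10–12:00.
Wei ∩ Keiko ∩ Sofia ∩ Noor: (none).
Wei ∩ Keiko ∩ Sofia ∩ Noor ∩ Alice: (none).
Wei ∩ Keiko ∩ Sofia ∩ Noor ∩ Alice ∩ Anders: (none).
Windows ≥ 45 min: (none).

none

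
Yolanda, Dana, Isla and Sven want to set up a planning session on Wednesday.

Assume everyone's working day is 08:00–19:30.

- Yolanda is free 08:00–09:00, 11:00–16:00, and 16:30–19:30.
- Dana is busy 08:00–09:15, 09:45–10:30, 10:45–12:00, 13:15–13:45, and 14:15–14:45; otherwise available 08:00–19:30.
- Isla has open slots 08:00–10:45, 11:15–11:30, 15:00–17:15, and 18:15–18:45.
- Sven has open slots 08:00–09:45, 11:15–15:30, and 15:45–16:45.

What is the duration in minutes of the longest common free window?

Dana free within 08:00–19:30: 09:15–09:45, 10:30–10:45, 12:00–13:15, 13:45–14:15, 14:45–19:30.
Yolanda ∩ Dana: 12:00–13:15, 13:45–14:15, 14:45–16:00, 16:30–19:30.
Yolanda ∩ Dana ∩ Isla: 15:00–16:00, 16:30–17:15, 18:15–18:45.
Yolanda ∩ Dana ∩ Isla ∩ Sven: 15:00–15:30, 15:45–16:00, 16:30–16:45.
Common window lengths: 30, 15, 15 min; longest is 30.

30 minutes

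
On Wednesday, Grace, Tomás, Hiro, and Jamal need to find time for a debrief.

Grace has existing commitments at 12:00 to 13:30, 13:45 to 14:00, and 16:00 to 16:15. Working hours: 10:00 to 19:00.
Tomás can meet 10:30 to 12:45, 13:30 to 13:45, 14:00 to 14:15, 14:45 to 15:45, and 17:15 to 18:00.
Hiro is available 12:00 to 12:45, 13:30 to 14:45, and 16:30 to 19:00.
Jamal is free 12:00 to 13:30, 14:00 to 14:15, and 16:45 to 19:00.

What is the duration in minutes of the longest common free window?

Grace free within 10:00–19:00: 10:00–12:00, 13:30–13:45, 14:00–16:00, 16:15–19:00.
Grace ∩ Tomás: 10:30–12:00, 13:30–13:45, 14:00–14:15, 14:45–15:45, 17:15–18:00.
Grace ∩ Tomás ∩ Hiro: 13:30–13:45, 14:00–14:15, 17:15–18:00.
Grace ∩ Tomás ∩ Hiro ∩ Jamal: 14:00–14:15, 17:15–18:00.
Common window lengths: 15, 45 min; longest is 45.

45 minutes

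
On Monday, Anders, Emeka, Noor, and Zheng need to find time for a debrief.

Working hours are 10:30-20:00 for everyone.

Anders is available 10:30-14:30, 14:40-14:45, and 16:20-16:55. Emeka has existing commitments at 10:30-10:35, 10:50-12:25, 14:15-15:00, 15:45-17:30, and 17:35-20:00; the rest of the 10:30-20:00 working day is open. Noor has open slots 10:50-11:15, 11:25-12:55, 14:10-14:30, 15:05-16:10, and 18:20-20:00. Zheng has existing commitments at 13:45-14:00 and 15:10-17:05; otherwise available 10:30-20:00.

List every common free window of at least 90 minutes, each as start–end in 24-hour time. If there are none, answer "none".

none

Emeka free within 10:30–20:00: 10:35–10:50, 12:25–14:15, 15:00–15:45, 17:30–17:35.
Zheng free within 10:30–20:00: 10:30–13:45, 14:00–15:10, 17:05–20:00.
Anders ∩ Emeka: 10:35–10:50, 12:25–14:15.
Anders ∩ Emeka ∩ Noor: 12:25–12:55, 14:10–14:15.
Anders ∩ Emeka ∩ Noor ∩ Zheng: 12:25–12:55, 14:10–14:15.
Windows ≥ 90 min: (none).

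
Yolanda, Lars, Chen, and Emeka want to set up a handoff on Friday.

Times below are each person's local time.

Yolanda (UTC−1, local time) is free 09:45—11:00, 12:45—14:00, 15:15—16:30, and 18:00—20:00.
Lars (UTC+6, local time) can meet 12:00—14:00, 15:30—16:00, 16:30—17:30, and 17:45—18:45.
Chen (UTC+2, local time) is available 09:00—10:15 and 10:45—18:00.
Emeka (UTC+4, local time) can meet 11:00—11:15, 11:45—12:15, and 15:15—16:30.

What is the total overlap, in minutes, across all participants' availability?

30 minutes

Yolanda → UTC: 10:45–12:00, 13:45–15:00, 16:15–17:30, 19:00–21:00.
Lars → UTC: 06:00–08:00, 09:30–10:00, 10:30–11:30, 11:45–12:45.
Chen → UTC: 07:00–08:15, 08:45–16:00.
Emeka → UTC: 07:00–07:15, 07:45–08:15, 11:15–12:30.
Yolanda ∩ Lars: 10:45–11:30, 11:45–12:00.
Yolanda ∩ Lars ∩ Chen: 10:45–11:30, 11:45–12:00.
Yolanda ∩ Lars ∩ Chen ∩ Emeka: 11:15–11:30, 11:45–12:00.
Total common minutes: 15 + 15 = 30.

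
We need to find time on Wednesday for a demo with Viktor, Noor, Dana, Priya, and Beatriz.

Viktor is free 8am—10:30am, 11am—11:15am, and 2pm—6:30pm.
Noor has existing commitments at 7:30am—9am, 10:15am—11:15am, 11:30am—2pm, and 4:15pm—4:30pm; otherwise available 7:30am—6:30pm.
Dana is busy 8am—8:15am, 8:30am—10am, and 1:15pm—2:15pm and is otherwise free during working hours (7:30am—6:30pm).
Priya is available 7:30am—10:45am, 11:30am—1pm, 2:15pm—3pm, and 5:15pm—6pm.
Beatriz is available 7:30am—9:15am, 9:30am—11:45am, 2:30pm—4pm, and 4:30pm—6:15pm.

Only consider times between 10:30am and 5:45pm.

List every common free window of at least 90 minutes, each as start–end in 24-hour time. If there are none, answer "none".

Noor free within 07:30–18:30: 09:00–10:15, 11:15–11:30, 14:00–16:15, 16:30–18:30.
Dana free within 07:30–18:30: 07:30–08:00, 08:15–08:30, 10:00–13:15, 14:15–18:30.
Viktor ∩ Noor: 09:00–10:15, 14:00–16:15, 16:30–18:30.
Viktor ∩ Noor ∩ Dana: 10:00–10:15, 14:15–16:15, 16:30–18:30.
Viktor ∩ Noor ∩ Dana ∩ Priya: 10:00–10:15, 14:15–15:00, 17:15–18:00.
Viktor ∩ Noor ∩ Dana ∩ Priya ∩ Beatriz: 10:00–10:15, 14:30–15:00, 17:15–18:00.
Restricted to 10:30–17:45: 14:30–15:00, 17:15–17:45.
Windows ≥ 90 min: (none).

none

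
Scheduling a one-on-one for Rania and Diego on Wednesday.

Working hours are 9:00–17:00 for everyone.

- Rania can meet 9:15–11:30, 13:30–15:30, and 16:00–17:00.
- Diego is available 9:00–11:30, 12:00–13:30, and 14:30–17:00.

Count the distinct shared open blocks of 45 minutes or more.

3

Rania ∩ Diego: 09:15–11:30, 14:30–15:30, 16:00–17:00.
Windows ≥ 45 min: 09:15–11:30, 14:30–15:30, 16:00–17:00.
That's 3 windows.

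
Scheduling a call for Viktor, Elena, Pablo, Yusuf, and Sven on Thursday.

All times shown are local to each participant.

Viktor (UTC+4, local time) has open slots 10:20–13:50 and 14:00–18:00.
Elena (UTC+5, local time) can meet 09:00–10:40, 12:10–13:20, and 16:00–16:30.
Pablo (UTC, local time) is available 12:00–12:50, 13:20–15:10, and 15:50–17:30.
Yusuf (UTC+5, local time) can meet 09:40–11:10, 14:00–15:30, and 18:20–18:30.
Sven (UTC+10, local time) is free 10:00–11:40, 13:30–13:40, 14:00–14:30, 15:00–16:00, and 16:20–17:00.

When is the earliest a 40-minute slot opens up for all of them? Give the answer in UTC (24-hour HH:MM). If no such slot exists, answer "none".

Viktor → UTC: 06:20–09:50, 10:00–14:00.
Elena → UTC: 04:00–05:40, 07:10–08:20, 11:00–11:30.
Pablo → UTC: 12:00–12:50, 13:20–15:10, 15:50–17:30.
Yusuf → UTC: 04:40–06:10, 09:00–10:30, 13:20–13:30.
Sven → UTC: 00:00–01:40, 03:30–03:40, 04:00–04:30, 05:00–06:00, 06:20–07:00.
Viktor ∩ Elena: 07:10–08:20, 11:00–11:30.
Viktor ∩ Elena ∩ Pablo: (none).
Viktor ∩ Elena ∩ Pablo ∩ Yusuf: (none).
Viktor ∩ Elena ∩ Pablo ∩ Yusuf ∩ Sven: (none).
Windows ≥ 40 min: (none).

none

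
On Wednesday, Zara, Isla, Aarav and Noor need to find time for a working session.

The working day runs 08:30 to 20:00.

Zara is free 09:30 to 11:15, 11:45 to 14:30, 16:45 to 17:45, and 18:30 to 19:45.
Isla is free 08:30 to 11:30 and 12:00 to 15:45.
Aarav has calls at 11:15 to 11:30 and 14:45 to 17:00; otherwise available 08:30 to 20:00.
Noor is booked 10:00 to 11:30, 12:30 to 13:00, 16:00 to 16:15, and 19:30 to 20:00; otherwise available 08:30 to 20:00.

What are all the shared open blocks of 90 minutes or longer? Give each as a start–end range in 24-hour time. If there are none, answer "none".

Aarav free within 08:30–20:00: 08:30–11:15, 11:30–14:45, 17:00–20:00.
Noor free within 08:30–20:00: 08:30–10:00, 11:30–12:30, 13:00–16:00, 16:15–19:30.
Zara ∩ Isla: 09:30–11:15, 12:00–14:30.
Zara ∩ Isla ∩ Aarav: 09:30–11:15, 12:00–14:30.
Zara ∩ Isla ∩ Aarav ∩ Noor: 09:30–10:00, 12:00–12:30, 13:00–14:30.
Windows ≥ 90 min: 13:00–14:30.

13:00–14:30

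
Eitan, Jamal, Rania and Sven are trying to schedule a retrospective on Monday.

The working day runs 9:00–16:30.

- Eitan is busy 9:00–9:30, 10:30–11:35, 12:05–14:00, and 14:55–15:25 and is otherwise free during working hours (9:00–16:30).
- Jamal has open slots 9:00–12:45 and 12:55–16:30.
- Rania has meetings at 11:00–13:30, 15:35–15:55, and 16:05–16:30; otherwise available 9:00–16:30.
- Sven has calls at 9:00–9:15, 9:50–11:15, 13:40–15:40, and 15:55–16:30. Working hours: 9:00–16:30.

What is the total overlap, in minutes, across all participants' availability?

20 minutes

Eitan free within 09:00–16:30: 09:30–10:30, 11:35–12:05, 14:00–14:55, 15:25–16:30.
Rania free within 09:00–16:30: 09:00–11:00, 13:30–15:35, 15:55–16:05.
Sven free within 09:00–16:30: 09:15–09:50, 11:15–13:40, 15:40–15:55.
Eitan ∩ Jamal: 09:30–10:30, 11:35–12:05, 14:00–14:55, 15:25–16:30.
Eitan ∩ Jamal ∩ Rania: 09:30–10:30, 14:00–14:55, 15:25–15:35, 15:55–16:05.
Eitan ∩ Jamal ∩ Rania ∩ Sven: 09:30–09:50.
Total common minutes: 20.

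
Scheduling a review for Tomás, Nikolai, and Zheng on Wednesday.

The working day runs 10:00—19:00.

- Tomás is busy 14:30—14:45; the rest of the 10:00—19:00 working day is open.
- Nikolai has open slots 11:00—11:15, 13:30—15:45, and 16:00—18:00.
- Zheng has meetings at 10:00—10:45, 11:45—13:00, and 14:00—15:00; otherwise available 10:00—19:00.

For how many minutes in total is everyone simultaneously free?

210 minutes

Tomás free within 10:00–19:00: 10:00–14:30, 14:45–19:00.
Zheng free within 10:00–19:00: 10:45–11:45, 13:00–14:00, 15:00–19:00.
Tomás ∩ Nikolai: 11:00–11:15, 13:30–14:30, 14:45–15:45, 16:00–18:00.
Tomás ∩ Nikolai ∩ Zheng: 11:00–11:15, 13:30–14:00, 15:00–15:45, 16:00–18:00.
Total common minutes: 15 + 30 + 45 + 120 = 210.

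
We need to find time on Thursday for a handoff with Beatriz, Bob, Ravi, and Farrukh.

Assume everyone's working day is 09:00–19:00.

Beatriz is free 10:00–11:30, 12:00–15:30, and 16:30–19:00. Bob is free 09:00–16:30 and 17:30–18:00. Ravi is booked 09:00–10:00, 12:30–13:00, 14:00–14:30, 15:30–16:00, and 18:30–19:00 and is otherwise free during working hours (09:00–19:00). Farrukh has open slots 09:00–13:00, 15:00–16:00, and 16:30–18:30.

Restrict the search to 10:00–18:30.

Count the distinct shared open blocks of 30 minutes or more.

Ravi free within 09:00–19:00: 10:00–12:30, 13:00–14:00, 14:30–15:30, 16:00–18:30.
Beatriz ∩ Bob: 10:00–11:30, 12:00–15:30, 17:30–18:00.
Beatriz ∩ Bob ∩ Ravi: 10:00–11:30, 12:00–12:30, 13:00–14:00, 14:30–15:30, 17:30–18:00.
Beatriz ∩ Bob ∩ Ravi ∩ Farrukh: 10:00–11:30, 12:00–12:30, 15:00–15:30, 17:30–18:00.
Restricted to 10:00–18:30: 10:00–11:30, 12:00–12:30, 15:00–15:30, 17:30–18:00.
Windows ≥ 30 min: 10:00–11:30, 12:00–12:30, 15:00–15:30, 17:30–18:00.
That's 4 windows.

4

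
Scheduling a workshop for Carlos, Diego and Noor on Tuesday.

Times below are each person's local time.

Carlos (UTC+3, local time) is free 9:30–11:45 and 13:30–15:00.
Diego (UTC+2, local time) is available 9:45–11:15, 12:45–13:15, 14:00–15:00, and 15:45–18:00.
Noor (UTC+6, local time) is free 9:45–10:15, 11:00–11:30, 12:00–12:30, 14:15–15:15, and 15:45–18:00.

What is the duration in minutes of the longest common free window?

Carlos → UTC: 06:30–08:45, 10:30–12:00.
Diego → UTC: 07:45–09:15, 10:45–11:15, 12:00–13:00, 13:45–16:00.
Noor → UTC: 03:45–04:15, 05:00–05:30, 06:00–06:30, 08:15–09:15, 09:45–12:00.
Carlos ∩ Diego: 07:45–08:45, 10:45–11:15.
Carlos ∩ Diego ∩ Noor: 08:15–08:45, 10:45–11:15.
Common window lengths: 30, 30 min; longest is 30.

30 minutes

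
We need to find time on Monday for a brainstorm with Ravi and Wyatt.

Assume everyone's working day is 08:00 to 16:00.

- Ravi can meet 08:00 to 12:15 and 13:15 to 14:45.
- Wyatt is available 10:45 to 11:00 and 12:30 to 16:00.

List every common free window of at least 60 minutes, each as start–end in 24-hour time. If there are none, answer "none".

Ravi ∩ Wyatt: 10:45–11:00, 13:15–14:45.
Windows ≥ 60 min: 13:15–14:45.

13:15–14:45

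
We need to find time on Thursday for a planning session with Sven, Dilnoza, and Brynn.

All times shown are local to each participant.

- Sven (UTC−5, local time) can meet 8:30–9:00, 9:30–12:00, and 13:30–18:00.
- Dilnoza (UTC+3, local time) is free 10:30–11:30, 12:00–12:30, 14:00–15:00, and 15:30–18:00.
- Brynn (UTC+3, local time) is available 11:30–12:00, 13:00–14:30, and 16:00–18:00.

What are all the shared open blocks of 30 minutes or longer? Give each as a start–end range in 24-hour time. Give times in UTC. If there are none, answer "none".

Sven → UTC: 13:30–14:00, 14:30–17:00, 18:30–23:00.
Dilnoza → UTC: 07:30–08:30, 09:00–09:30, 11:00–12:00, 12:30–15:00.
Brynn → UTC: 08:30–09:00, 10:00–11:30, 13:00–15:00.
Sven ∩ Dilnoza: 13:30–14:00, 14:30–15:00.
Sven ∩ Dilnoza ∩ Brynn: 13:30–14:00, 14:30–15:00.
Windows ≥ 30 min: 13:30–14:00, 14:30–15:00.

13:30–14:00, 14:30–15:00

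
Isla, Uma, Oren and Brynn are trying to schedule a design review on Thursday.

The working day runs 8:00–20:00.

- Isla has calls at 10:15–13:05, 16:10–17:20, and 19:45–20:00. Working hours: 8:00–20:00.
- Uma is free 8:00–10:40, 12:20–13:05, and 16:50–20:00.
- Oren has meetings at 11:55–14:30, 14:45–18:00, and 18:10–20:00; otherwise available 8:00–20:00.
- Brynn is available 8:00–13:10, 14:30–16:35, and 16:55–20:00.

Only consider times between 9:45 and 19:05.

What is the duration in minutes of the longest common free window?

Isla free within 08:00–20:00: 08:00–10:15, 13:05–16:10, 17:20–19:45.
Oren free within 08:00–20:00: 08:00–11:55, 14:30–14:45, 18:00–18:10.
Isla ∩ Uma: 08:00–10:15, 17:20–19:45.
Isla ∩ Uma ∩ Oren: 08:00–10:15, 18:00–18:10.
Isla ∩ Uma ∩ Oren ∩ Brynn: 08:00–10:15, 18:00–18:10.
Restricted to 09:45–19:05: 09:45–10:15, 18:00–18:10.
Common window lengths: 30, 10 min; longest is 30.

30 minutes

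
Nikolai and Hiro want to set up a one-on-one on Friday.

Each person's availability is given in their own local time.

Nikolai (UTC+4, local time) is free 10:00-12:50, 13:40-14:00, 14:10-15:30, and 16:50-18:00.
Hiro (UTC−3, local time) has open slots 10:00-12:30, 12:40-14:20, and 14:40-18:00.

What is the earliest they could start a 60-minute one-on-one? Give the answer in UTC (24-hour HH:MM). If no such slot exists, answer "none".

Nikolai → UTC: 06:00–08:50, 09:40–10:00, 10:10–11:30, 12:50–14:00.
Hiro → UTC: 13:00–15:30, 15:40–17:20, 17:40–21:00.
Nikolai ∩ Hiro: 13:00–14:00.
Windows ≥ 60 min: 13:00–14:00.
Earliest such window starts at 13:00.

13:00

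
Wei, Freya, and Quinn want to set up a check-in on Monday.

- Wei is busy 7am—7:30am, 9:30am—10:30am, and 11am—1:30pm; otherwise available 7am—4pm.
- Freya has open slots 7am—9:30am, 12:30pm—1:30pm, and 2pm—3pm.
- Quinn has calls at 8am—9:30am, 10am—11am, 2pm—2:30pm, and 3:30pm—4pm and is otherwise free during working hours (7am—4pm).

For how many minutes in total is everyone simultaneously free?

60 minutes

Wei free within 07:00–16:00: 07:30–09:30, 10:30–11:00, 13:30–16:00.
Quinn free within 07:00–16:00: 07:00–08:00, 09:30–10:00, 11:00–14:00, 14:30–15:30.
Wei ∩ Freya: 07:30–09:30, 14:00–15:00.
Wei ∩ Freya ∩ Quinn: 07:30–08:00, 14:30–15:00.
Total common minutes: 30 + 30 = 60.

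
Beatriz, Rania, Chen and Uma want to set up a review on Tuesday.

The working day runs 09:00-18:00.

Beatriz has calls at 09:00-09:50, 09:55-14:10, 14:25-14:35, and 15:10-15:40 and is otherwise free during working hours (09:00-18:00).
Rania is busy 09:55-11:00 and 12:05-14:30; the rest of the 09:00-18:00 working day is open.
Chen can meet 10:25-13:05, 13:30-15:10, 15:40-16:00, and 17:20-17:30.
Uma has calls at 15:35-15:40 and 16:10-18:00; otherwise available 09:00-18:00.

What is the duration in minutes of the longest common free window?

35 minutes

Beatriz free within 09:00–18:00: 09:50–09:55, 14:10–14:25, 14:35–15:10, 15:40–18:00.
Rania free within 09:00–18:00: 09:00–09:55, 11:00–12:05, 14:30–18:00.
Uma free within 09:00–18:00: 09:00–15:35, 15:40–16:10.
Beatriz ∩ Rania: 09:50–09:55, 14:35–15:10, 15:40–18:00.
Beatriz ∩ Rania ∩ Chen: 14:35–15:10, 15:40–16:00, 17:20–17:30.
Beatriz ∩ Rania ∩ Chen ∩ Uma: 14:35–15:10, 15:40–16:00.
Common window lengths: 35, 20 min; longest is 35.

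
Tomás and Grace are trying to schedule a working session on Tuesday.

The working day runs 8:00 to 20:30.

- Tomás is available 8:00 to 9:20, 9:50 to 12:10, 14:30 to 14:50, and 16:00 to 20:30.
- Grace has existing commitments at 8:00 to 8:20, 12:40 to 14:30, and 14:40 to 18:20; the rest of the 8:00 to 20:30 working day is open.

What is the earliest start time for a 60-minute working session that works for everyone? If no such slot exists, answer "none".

Grace free within 08:00–20:30: 08:20–12:40, 14:30–14:40, 18:20–20:30.
Tomás ∩ Grace: 08:20–09:20, 09:50–12:10, 14:30–14:40, 18:20–20:30.
Windows ≥ 60 min: 08:20–09:20, 09:50–12:10, 18:20–20:30.
Earliest such window starts at 08:20.

08:20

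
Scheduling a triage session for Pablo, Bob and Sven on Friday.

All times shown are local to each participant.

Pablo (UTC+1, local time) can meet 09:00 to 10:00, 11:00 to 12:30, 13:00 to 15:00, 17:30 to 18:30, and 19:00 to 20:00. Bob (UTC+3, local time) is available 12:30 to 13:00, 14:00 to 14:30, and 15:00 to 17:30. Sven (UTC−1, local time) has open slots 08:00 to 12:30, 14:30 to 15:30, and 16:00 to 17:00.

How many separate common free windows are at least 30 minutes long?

Pablo → UTC: 08:00–09:00, 10:00–11:30, 12:00–14:00, 16:30–17:30, 18:00–19:00.
Bob → UTC: 09:30–10:00, 11:00–11:30, 12:00–14:30.
Sven → UTC: 09:00–13:30, 15:30–16:30, 17:00–18:00.
Pablo ∩ Bob: 11:00–11:30, 12:00–14:00.
Pablo ∩ Bob ∩ Sven: 11:00–11:30, 12:00–13:30.
Windows ≥ 30 min: 11:00–11:30, 12:00–13:30.
That's 2 windows.

2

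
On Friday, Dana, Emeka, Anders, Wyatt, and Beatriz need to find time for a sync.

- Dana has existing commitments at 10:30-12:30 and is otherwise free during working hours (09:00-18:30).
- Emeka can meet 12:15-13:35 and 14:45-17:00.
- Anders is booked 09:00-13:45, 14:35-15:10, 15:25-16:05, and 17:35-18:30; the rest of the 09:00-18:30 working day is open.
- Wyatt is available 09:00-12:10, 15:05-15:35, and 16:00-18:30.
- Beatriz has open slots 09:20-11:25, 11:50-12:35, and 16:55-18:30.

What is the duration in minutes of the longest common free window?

5 minutes

Dana free within 09:00–18:30: 09:00–10:30, 12:30–18:30.
Anders free within 09:00–18:30: 13:45–14:35, 15:10–15:25, 16:05–17:35.
Dana ∩ Emeka: 12:30–13:35, 14:45–17:00.
Dana ∩ Emeka ∩ Anders: 15:10–15:25, 16:05–17:00.
Dana ∩ Emeka ∩ Anders ∩ Wyatt: 15:10–15:25, 16:05–17:00.
Dana ∩ Emeka ∩ Anders ∩ Wyatt ∩ Beatriz: 16:55–17:00.
Single common window of 5 minutes.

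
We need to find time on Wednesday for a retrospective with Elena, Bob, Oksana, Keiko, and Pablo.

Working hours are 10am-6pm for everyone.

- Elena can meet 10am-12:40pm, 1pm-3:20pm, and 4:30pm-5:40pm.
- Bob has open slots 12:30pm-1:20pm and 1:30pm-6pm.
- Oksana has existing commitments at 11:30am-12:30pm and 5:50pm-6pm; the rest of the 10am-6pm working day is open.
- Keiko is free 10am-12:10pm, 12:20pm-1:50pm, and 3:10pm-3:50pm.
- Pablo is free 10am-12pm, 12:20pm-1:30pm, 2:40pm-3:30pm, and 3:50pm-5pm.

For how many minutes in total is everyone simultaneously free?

Oksana free within 10:00–18:00: 10:00–11:30, 12:30–17:50.
Elena ∩ Bob: 12:30–12:40, 13:00–13:20, 13:30–15:20, 16:30–17:40.
Elena ∩ Bob ∩ Oksana: 12:30–12:40, 13:00–13:20, 13:30–15:20, 16:30–17:40.
Elena ∩ Bob ∩ Oksana ∩ Keiko: 12:30–12:40, 13:00–13:20, 13:30–13:50, 15:10–15:20.
Elena ∩ Bob ∩ Oksana ∩ Keiko ∩ Pablo: 12:30–12:40, 13:00–13:20, 15:10–15:20.
Total common minutes: 10 + 20 + 10 = 40.

40 minutes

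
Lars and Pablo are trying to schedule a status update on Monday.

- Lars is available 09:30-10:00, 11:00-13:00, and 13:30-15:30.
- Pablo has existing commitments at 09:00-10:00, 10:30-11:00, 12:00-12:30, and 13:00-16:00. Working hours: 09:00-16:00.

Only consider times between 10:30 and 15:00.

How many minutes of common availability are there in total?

Pablo free within 09:00–16:00: 10:00–10:30, 11:00–12:00, 12:30–13:00.
Lars ∩ Pablo: 11:00–12:00, 12:30–13:00.
Restricted to 10:30–15:00: 11:00–12:00, 12:30–13:00.
Total common minutes: 60 + 30 = 90.

90 minutes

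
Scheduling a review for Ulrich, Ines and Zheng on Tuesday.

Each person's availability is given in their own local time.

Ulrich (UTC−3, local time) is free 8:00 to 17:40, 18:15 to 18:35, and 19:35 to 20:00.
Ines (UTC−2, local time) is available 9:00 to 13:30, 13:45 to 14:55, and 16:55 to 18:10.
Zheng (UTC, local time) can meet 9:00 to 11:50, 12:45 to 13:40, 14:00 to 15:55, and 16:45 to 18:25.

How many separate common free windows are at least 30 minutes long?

3

Ulrich → UTC: 11:00–20:40, 21:15–21:35, 22:35–23:00.
Ines → UTC: 11:00–15:30, 15:45–16:55, 18:55–20:10.
Zheng → UTC: 09:00–11:50, 12:45–13:40, 14:00–15:55, 16:45–18:25.
Ulrich ∩ Ines: 11:00–15:30, 15:45–16:55, 18:55–20:10.
Ulrich ∩ Ines ∩ Zheng: 11:00–11:50, 12:45–13:40, 14:00–15:30, 15:45–15:55, 16:45–16:55.
Windows ≥ 30 min: 11:00–11:50, 12:45–13:40, 14:00–15:30.
That's 3 windows.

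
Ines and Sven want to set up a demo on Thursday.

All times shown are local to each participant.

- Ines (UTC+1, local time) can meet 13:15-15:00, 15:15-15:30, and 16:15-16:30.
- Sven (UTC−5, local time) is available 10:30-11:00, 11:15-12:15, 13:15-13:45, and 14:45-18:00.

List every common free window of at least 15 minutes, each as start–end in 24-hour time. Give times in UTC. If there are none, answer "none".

none

Ines → UTC: 12:15–14:00, 14:15–14:30, 15:15–15:30.
Sven → UTC: 15:30–16:00, 16:15–17:15, 18:15–18:45, 19:45–23:00.
Ines ∩ Sven: (none).
Windows ≥ 15 min: (none).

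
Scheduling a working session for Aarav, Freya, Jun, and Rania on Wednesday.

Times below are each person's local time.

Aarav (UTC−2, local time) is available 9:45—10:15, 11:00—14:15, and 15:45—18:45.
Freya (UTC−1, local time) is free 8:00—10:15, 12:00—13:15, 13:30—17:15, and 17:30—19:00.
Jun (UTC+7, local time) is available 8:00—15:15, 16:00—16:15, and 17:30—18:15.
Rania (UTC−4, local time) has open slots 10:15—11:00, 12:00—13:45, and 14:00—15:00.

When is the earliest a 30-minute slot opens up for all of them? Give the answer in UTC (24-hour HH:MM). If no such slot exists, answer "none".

Aarav → UTC: 11:45–12:15, 13:00–16:15, 17:45–20:45.
Freya → UTC: 09:00–11:15, 13:00–14:15, 14:30–18:15, 18:30–20:00.
Jun → UTC: 01:00–08:15, 09:00–09:15, 10:30–11:15.
Rania → UTC: 14:15–15:00, 16:00–17:45, 18:00–19:00.
Aarav ∩ Freya: 13:00–14:15, 14:30–16:15, 17:45–18:15, 18:30–20:00.
Aarav ∩ Freya ∩ Jun: (none).
Aarav ∩ Freya ∩ Jun ∩ Rania: (none).
Windows ≥ 30 min: (none).

none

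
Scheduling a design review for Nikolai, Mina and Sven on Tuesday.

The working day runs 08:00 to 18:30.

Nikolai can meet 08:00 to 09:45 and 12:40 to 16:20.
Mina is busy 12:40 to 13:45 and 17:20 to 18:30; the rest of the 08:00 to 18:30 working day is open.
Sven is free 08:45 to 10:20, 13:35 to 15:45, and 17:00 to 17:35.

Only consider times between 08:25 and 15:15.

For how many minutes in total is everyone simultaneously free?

Mina free within 08:00–18:30: 08:00–12:40, 13:45–17:20.
Nikolai ∩ Mina: 08:00–09:45, 13:45–16:20.
Nikolai ∩ Mina ∩ Sven: 08:45–09:45, 13:45–15:45.
Restricted to 08:25–15:15: 08:45–09:45, 13:45–15:15.
Total common minutes: 60 + 90 = 150.

150 minutes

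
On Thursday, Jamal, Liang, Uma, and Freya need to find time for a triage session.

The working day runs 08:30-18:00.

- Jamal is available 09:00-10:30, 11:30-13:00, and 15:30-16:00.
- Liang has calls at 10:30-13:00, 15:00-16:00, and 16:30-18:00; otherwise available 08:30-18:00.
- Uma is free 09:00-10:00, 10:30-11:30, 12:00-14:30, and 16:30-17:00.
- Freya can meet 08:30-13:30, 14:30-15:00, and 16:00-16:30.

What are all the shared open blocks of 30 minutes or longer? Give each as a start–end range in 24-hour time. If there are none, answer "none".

09:00–10:00

Liang free within 08:30–18:00: 08:30–10:30, 13:00–15:00, 16:00–16:30.
Jamal ∩ Liang: 09:00–10:30.
Jamal ∩ Liang ∩ Uma: 09:00–10:00.
Jamal ∩ Liang ∩ Uma ∩ Freya: 09:00–10:00.
Windows ≥ 30 min: 09:00–10:00.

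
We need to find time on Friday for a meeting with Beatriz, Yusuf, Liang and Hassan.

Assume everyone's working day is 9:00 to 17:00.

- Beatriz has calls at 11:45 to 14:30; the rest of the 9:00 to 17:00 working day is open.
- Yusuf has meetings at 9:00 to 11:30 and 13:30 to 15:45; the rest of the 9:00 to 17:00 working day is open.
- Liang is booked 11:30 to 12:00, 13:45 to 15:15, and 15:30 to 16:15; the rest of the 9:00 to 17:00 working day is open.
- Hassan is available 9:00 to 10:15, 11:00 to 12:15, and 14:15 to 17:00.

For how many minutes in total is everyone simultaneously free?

45 minutes

Beatriz free within 09:00–17:00: 09:00–11:45, 14:30–17:00.
Yusuf free within 09:00–17:00: 11:30–13:30, 15:45–17:00.
Liang free within 09:00–17:00: 09:00–11:30, 12:00–13:45, 15:15–15:30, 16:15–17:00.
Beatriz ∩ Yusuf: 11:30–11:45, 15:45–17:00.
Beatriz ∩ Yusuf ∩ Liang: 16:15–17:00.
Beatriz ∩ Yusuf ∩ Liang ∩ Hassan: 16:15–17:00.
Total common minutes: 45.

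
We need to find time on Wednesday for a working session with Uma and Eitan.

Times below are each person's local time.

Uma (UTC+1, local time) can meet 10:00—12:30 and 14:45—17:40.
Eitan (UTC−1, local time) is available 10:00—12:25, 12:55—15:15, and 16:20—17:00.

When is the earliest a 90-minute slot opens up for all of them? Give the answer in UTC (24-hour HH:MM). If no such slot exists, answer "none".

13:55

Uma → UTC: 09:00–11:30, 13:45–16:40.
Eitan → UTC: 11:00–13:25, 13:55–16:15, 17:20–18:00.
Uma ∩ Eitan: 11:00–11:30, 13:55–16:15.
Windows ≥ 90 min: 13:55–16:15.
Earliest such window starts at 13:55.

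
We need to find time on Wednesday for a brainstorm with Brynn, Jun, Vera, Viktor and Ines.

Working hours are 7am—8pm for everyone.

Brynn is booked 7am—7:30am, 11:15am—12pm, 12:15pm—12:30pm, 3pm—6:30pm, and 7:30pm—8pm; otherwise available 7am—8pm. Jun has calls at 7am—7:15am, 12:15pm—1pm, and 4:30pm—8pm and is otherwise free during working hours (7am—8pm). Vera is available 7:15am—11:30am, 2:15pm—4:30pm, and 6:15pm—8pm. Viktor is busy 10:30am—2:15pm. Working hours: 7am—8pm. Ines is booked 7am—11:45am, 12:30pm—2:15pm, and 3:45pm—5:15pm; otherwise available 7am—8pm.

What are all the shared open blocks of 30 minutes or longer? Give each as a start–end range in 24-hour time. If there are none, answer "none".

14:15–15:00

Brynn free within 07:00–20:00: 07:30–11:15, 12:00–12:15, 12:30–15:00, 18:30–19:30.
Jun free within 07:00–20:00: 07:15–12:15, 13:00–16:30.
Viktor free within 07:00–20:00: 07:00–10:30, 14:15–20:00.
Ines free within 07:00–20:00: 11:45–12:30, 14:15–15:45, 17:15–20:00.
Brynn ∩ Jun: 07:30–11:15, 12:00–12:15, 13:00–15:00.
Brynn ∩ Jun ∩ Vera: 07:30–11:15, 14:15–15:00.
Brynn ∩ Jun ∩ Vera ∩ Viktor: 07:30–10:30, 14:15–15:00.
Brynn ∩ Jun ∩ Vera ∩ Viktor ∩ Ines: 14:15–15:00.
Windows ≥ 30 min: 14:15–15:00.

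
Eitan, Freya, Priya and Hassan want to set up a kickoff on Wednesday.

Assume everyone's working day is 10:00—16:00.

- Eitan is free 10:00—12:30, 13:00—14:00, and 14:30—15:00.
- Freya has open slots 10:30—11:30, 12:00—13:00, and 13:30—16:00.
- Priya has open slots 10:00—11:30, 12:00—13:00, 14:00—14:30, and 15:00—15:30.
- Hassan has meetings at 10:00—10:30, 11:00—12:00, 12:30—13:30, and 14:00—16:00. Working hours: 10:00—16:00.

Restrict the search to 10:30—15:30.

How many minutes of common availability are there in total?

60 minutes

Hassan free within 10:00–16:00: 10:30–11:00, 12:00–12:30, 13:30–14:00.
Eitan ∩ Freya: 10:30–11:30, 12:00–12:30, 13:30–14:00, 14:30–15:00.
Eitan ∩ Freya ∩ Priya: 10:30–11:30, 12:00–12:30.
Eitan ∩ Freya ∩ Priya ∩ Hassan: 10:30–11:00, 12:00–12:30.
Restricted to 10:30–15:30: 10:30–11:00, 12:00–12:30.
Total common minutes: 30 + 30 = 60.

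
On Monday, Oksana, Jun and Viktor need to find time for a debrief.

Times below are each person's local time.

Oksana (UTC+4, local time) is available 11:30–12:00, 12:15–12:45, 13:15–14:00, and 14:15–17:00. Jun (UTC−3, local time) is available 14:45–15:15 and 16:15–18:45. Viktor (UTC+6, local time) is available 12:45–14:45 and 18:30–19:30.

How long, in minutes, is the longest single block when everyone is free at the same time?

Oksana → UTC: 07:30–08:00, 08:15–08:45, 09:15–10:00, 10:15–13:00.
Jun → UTC: 17:45–18:15, 19:15–21:45.
Viktor → UTC: 06:45–08:45, 12:30–13:30.
Oksana ∩ Jun: (none).
Oksana ∩ Jun ∩ Viktor: (none).
No common window.

0 minutes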